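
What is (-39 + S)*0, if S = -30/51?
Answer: 0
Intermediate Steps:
S = -10/17 (S = -30*1/51 = -10/17 ≈ -0.58823)
(-39 + S)*0 = (-39 - 10/17)*0 = -673/17*0 = 0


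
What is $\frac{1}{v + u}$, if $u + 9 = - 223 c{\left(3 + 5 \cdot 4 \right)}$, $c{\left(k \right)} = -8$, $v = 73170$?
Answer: $\frac{1}{74945} \approx 1.3343 \cdot 10^{-5}$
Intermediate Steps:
$u = 1775$ ($u = -9 - -1784 = -9 + 1784 = 1775$)
$\frac{1}{v + u} = \frac{1}{73170 + 1775} = \frac{1}{74945}$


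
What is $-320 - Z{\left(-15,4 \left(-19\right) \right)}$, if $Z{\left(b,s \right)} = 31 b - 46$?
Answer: $191$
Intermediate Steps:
$Z{\left(b,s \right)} = -46 + 31 b$
$-320 - Z{\left(-15,4 \left(-19\right) \right)} = -320 - \left(-46 + 31 \left(-15\right)\right) = -320 - \left(-46 - 465\right) = -320 - -511 = -320 + 511 = 191$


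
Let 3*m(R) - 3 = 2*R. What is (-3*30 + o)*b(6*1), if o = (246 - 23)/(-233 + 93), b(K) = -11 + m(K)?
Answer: 38469/70 ≈ 549.56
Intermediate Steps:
m(R) = 1 + 2*R/3 (m(R) = 1 + (2*R)/3 = 1 + 2*R/3)
b(K) = -10 + 2*K/3 (b(K) = -11 + (1 + 2*K/3) = -10 + 2*K/3)
o = -223/140 (o = 223/(-140) = 223*(-1/140) = -223/140 ≈ -1.5929)
(-3*30 + o)*b(6*1) = (-3*30 - 223/140)*(-10 + 2*(6*1)/3) = (-90 - 223/140)*(-10 + (⅔)*6) = -12823*(-10 + 4)/140 = -12823/140*(-6) = 38469/70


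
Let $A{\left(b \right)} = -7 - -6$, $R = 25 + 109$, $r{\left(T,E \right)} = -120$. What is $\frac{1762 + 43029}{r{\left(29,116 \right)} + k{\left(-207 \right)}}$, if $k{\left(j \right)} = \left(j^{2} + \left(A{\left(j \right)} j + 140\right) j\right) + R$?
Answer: $- \frac{44791}{28966} \approx -1.5463$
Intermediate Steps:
$R = 134$
$A{\left(b \right)} = -1$ ($A{\left(b \right)} = -7 + 6 = -1$)
$k{\left(j \right)} = 134 + j^{2} + j \left(140 - j\right)$ ($k{\left(j \right)} = \left(j^{2} + \left(- j + 140\right) j\right) + 134 = \left(j^{2} + \left(140 - j\right) j\right) + 134 = \left(j^{2} + j \left(140 - j\right)\right) + 134 = 134 + j^{2} + j \left(140 - j\right)$)
$\frac{1762 + 43029}{r{\left(29,116 \right)} + k{\left(-207 \right)}} = \frac{1762 + 43029}{-120 + \left(134 + 140 \left(-207\right)\right)} = \frac{44791}{-120 + \left(134 - 28980\right)} = \frac{44791}{-120 - 28846} = \frac{44791}{-28966} = 44791 \left(- \frac{1}{28966}\right) = - \frac{44791}{28966}$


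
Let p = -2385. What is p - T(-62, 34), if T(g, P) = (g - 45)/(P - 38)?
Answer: -9647/4 ≈ -2411.8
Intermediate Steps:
T(g, P) = (-45 + g)/(-38 + P)
p - T(-62, 34) = -2385 - (-45 - 62)/(-38 + 34) = -2385 - (-107)/(-4) = -2385 - (-1)*(-107)/4 = -2385 - 1*107/4 = -2385 - 107/4 = -9647/4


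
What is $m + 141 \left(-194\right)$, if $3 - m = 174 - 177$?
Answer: $-27348$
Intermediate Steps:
$m = 6$ ($m = 3 - \left(174 - 177\right) = 3 - -3 = 3 + 3 = 6$)
$m + 141 \left(-194\right) = 6 + 141 \left(-194\right) = 6 - 27354 = -27348$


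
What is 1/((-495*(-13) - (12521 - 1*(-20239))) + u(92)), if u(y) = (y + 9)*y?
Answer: -1/17033 ≈ -5.8710e-5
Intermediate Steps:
u(y) = y*(9 + y) (u(y) = (9 + y)*y = y*(9 + y))
1/((-495*(-13) - (12521 - 1*(-20239))) + u(92)) = 1/((-495*(-13) - (12521 - 1*(-20239))) + 92*(9 + 92)) = 1/((6435 - (12521 + 20239)) + 92*101) = 1/((6435 - 1*32760) + 9292) = 1/((6435 - 32760) + 9292) = 1/(-26325 + 9292) = 1/(-17033) = -1/17033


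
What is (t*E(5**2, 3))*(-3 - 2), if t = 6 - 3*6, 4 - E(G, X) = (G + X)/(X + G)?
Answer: 180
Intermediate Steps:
E(G, X) = 3 (E(G, X) = 4 - (G + X)/(X + G) = 4 - (G + X)/(G + X) = 4 - 1*1 = 4 - 1 = 3)
t = -12 (t = 6 - 18 = -12)
(t*E(5**2, 3))*(-3 - 2) = (-12*3)*(-3 - 2) = -36*(-5) = 180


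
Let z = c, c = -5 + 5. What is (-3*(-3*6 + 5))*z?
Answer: 0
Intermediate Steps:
c = 0
z = 0
(-3*(-3*6 + 5))*z = -3*(-3*6 + 5)*0 = -3*(-18 + 5)*0 = -3*(-13)*0 = 39*0 = 0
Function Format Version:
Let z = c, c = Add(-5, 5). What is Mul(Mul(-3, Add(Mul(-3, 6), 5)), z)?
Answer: 0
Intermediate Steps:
c = 0
z = 0
Mul(Mul(-3, Add(Mul(-3, 6), 5)), z) = Mul(Mul(-3, Add(Mul(-3, 6), 5)), 0) = Mul(Mul(-3, Add(-18, 5)), 0) = Mul(Mul(-3, -13), 0) = Mul(39, 0) = 0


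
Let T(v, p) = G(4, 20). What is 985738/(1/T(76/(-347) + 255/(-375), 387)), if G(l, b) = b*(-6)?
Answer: -118288560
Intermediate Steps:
G(l, b) = -6*b
T(v, p) = -120 (T(v, p) = -6*20 = -120)
985738/(1/T(76/(-347) + 255/(-375), 387)) = 985738/(1/(-120)) = 985738/(-1/120) = 985738*(-120) = -118288560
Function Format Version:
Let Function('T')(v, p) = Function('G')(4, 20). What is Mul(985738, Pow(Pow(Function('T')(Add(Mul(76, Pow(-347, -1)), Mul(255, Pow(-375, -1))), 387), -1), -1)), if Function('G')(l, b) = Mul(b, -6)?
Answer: -118288560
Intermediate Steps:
Function('G')(l, b) = Mul(-6, b)
Function('T')(v, p) = -120 (Function('T')(v, p) = Mul(-6, 20) = -120)
Mul(985738, Pow(Pow(Function('T')(Add(Mul(76, Pow(-347, -1)), Mul(255, Pow(-375, -1))), 387), -1), -1)) = Mul(985738, Pow(Pow(-120, -1), -1)) = Mul(985738, Pow(Rational(-1, 120), -1)) = Mul(985738, -120) = -118288560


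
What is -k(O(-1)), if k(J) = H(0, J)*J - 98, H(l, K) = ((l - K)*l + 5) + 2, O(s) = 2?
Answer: 84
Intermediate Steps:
H(l, K) = 7 + l*(l - K) (H(l, K) = (l*(l - K) + 5) + 2 = (5 + l*(l - K)) + 2 = 7 + l*(l - K))
k(J) = -98 + 7*J (k(J) = (7 + 0² - 1*J*0)*J - 98 = (7 + 0 + 0)*J - 98 = 7*J - 98 = -98 + 7*J)
-k(O(-1)) = -(-98 + 7*2) = -(-98 + 14) = -1*(-84) = 84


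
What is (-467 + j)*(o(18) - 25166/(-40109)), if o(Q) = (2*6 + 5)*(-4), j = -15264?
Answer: 42509031826/40109 ≈ 1.0598e+6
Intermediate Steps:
o(Q) = -68 (o(Q) = (12 + 5)*(-4) = 17*(-4) = -68)
(-467 + j)*(o(18) - 25166/(-40109)) = (-467 - 15264)*(-68 - 25166/(-40109)) = -15731*(-68 - 25166*(-1/40109)) = -15731*(-68 + 25166/40109) = -15731*(-2702246/40109) = 42509031826/40109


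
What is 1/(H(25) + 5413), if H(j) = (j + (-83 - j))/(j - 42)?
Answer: 17/92104 ≈ 0.00018457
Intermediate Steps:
H(j) = -83/(-42 + j)
1/(H(25) + 5413) = 1/(-83/(-42 + 25) + 5413) = 1/(-83/(-17) + 5413) = 1/(-83*(-1/17) + 5413) = 1/(83/17 + 5413) = 1/(92104/17) = 17/92104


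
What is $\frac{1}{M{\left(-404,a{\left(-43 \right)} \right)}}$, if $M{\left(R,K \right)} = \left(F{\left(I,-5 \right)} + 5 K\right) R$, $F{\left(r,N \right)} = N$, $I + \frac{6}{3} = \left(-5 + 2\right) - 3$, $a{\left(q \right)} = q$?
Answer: $\frac{1}{88880} \approx 1.1251 \cdot 10^{-5}$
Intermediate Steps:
$I = -8$ ($I = -2 + \left(\left(-5 + 2\right) - 3\right) = -2 - 6 = -8$)
$M{\left(R,K \right)} = R \left(-5 + 5 K\right)$ ($M{\left(R,K \right)} = \left(-5 + 5 K\right) R = R \left(-5 + 5 K\right)$)
$\frac{1}{M{\left(-404,a{\left(-43 \right)} \right)}} = \frac{1}{5 \left(-404\right) \left(-1 - 43\right)} = \frac{1}{5 \left(-404\right) \left(-44\right)} = \frac{1}{88880}$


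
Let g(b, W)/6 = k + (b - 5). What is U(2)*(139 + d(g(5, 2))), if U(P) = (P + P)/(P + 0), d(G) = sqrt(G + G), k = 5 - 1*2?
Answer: 290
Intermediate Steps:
k = 3 (k = 5 - 2 = 3)
g(b, W) = -12 + 6*b (g(b, W) = 6*(3 + (b - 5)) = 6*(3 + (-5 + b)) = 6*(-2 + b) = -12 + 6*b)
d(G) = sqrt(2)*sqrt(G) (d(G) = sqrt(2*G) = sqrt(2)*sqrt(G))
U(P) = 2 (U(P) = (2*P)/P = 2)
U(2)*(139 + d(g(5, 2))) = 2*(139 + sqrt(2)*sqrt(-12 + 6*5)) = 2*(139 + sqrt(2)*sqrt(-12 + 30)) = 2*(139 + sqrt(2)*sqrt(18)) = 2*(139 + sqrt(2)*(3*sqrt(2))) = 2*(139 + 6) = 2*145 = 290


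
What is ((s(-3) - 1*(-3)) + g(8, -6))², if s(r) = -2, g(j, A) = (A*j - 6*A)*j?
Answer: 9025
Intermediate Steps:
g(j, A) = j*(-6*A + A*j) (g(j, A) = (-6*A + A*j)*j = j*(-6*A + A*j))
((s(-3) - 1*(-3)) + g(8, -6))² = ((-2 - 1*(-3)) - 6*8*(-6 + 8))² = ((-2 + 3) - 6*8*2)² = (1 - 96)² = (-95)² = 9025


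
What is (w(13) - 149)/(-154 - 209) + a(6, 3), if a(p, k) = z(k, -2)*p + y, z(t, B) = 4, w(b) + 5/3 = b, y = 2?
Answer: 28727/1089 ≈ 26.379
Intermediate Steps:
w(b) = -5/3 + b
a(p, k) = 2 + 4*p (a(p, k) = 4*p + 2 = 2 + 4*p)
(w(13) - 149)/(-154 - 209) + a(6, 3) = ((-5/3 + 13) - 149)/(-154 - 209) + (2 + 4*6) = (34/3 - 149)/(-363) + (2 + 24) = -413/3*(-1/363) + 26 = 413/1089 + 26 = 28727/1089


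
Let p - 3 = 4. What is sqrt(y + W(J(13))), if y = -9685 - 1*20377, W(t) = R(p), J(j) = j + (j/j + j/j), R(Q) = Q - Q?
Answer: I*sqrt(30062) ≈ 173.38*I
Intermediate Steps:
p = 7 (p = 3 + 4 = 7)
R(Q) = 0
J(j) = 2 + j (J(j) = j + (1 + 1) = j + 2 = 2 + j)
W(t) = 0
y = -30062 (y = -9685 - 20377 = -30062)
sqrt(y + W(J(13))) = sqrt(-30062 + 0) = sqrt(-30062) = I*sqrt(30062)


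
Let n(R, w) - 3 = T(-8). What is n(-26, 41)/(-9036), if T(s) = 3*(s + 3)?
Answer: 1/753 ≈ 0.0013280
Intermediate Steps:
T(s) = 9 + 3*s (T(s) = 3*(3 + s) = 9 + 3*s)
n(R, w) = -12 (n(R, w) = 3 + (9 + 3*(-8)) = 3 + (9 - 24) = 3 - 15 = -12)
n(-26, 41)/(-9036) = -12/(-9036) = -12*(-1/9036) = 1/753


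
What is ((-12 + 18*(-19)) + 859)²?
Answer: 255025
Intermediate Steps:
((-12 + 18*(-19)) + 859)² = ((-12 - 342) + 859)² = (-354 + 859)² = 505² = 255025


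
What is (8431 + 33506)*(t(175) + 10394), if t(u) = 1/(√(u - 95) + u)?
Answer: 2662872892197/6109 - 167748*√5/30545 ≈ 4.3589e+8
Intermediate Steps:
t(u) = 1/(u + √(-95 + u)) (t(u) = 1/(√(-95 + u) + u) = 1/(u + √(-95 + u)))
(8431 + 33506)*(t(175) + 10394) = (8431 + 33506)*(1/(175 + √(-95 + 175)) + 10394) = 41937*(1/(175 + √80) + 10394) = 41937*(1/(175 + 4*√5) + 10394) = 41937*(10394 + 1/(175 + 4*√5)) = 435893178 + 41937/(175 + 4*√5)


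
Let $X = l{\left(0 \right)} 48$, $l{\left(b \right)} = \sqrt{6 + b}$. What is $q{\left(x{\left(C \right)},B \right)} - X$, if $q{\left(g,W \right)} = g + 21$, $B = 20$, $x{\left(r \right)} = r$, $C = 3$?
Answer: $24 - 48 \sqrt{6} \approx -93.576$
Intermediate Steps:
$q{\left(g,W \right)} = 21 + g$
$X = 48 \sqrt{6}$ ($X = \sqrt{6 + 0} \cdot 48 = \sqrt{6} \cdot 48 = 48 \sqrt{6} \approx 117.58$)
$q{\left(x{\left(C \right)},B \right)} - X = \left(21 + 3\right) - 48 \sqrt{6} = 24 - 48 \sqrt{6}$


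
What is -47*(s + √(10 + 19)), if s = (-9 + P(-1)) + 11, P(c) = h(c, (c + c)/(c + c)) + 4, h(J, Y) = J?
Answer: -235 - 47*√29 ≈ -488.10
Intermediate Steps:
P(c) = 4 + c (P(c) = c + 4 = 4 + c)
s = 5 (s = (-9 + (4 - 1)) + 11 = (-9 + 3) + 11 = -6 + 11 = 5)
-47*(s + √(10 + 19)) = -47*(5 + √(10 + 19)) = -47*(5 + √29) = -235 - 47*√29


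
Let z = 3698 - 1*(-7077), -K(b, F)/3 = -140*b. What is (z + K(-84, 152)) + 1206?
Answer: -23299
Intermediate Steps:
K(b, F) = 420*b (K(b, F) = -(-420)*b = 420*b)
z = 10775 (z = 3698 + 7077 = 10775)
(z + K(-84, 152)) + 1206 = (10775 + 420*(-84)) + 1206 = (10775 - 35280) + 1206 = -24505 + 1206 = -23299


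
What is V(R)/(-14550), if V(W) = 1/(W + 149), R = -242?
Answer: 1/1353150 ≈ 7.3902e-7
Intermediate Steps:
V(W) = 1/(149 + W)
V(R)/(-14550) = 1/((149 - 242)*(-14550)) = -1/14550/(-93) = -1/93*(-1/14550) = 1/1353150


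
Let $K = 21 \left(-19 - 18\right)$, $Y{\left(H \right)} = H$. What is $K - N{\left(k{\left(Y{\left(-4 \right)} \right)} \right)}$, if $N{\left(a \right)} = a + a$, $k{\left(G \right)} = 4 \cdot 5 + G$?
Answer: $-809$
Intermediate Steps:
$k{\left(G \right)} = 20 + G$
$K = -777$ ($K = 21 \left(-37\right) = -777$)
$N{\left(a \right)} = 2 a$
$K - N{\left(k{\left(Y{\left(-4 \right)} \right)} \right)} = -777 - 2 \left(20 - 4\right) = -777 - 2 \cdot 16 = -777 - 32 = -809$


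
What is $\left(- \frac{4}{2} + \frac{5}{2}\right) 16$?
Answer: $8$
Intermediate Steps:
$\left(- \frac{4}{2} + \frac{5}{2}\right) 16 = \left(\left(-4\right) \frac{1}{2} + 5 \cdot \frac{1}{2}\right) 16 = \left(-2 + \frac{5}{2}\right) 16 = \frac{1}{2} \cdot 16 = 8$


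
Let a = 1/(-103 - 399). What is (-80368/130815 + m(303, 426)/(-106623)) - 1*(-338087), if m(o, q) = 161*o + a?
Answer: 87674942809487801/259327394370 ≈ 3.3809e+5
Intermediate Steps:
a = -1/502 (a = 1/(-502) = -1/502 ≈ -0.0019920)
m(o, q) = -1/502 + 161*o (m(o, q) = 161*o - 1/502 = -1/502 + 161*o)
(-80368/130815 + m(303, 426)/(-106623)) - 1*(-338087) = (-80368/130815 + (-1/502 + 161*303)/(-106623)) - 1*(-338087) = (-80368*1/130815 + (-1/502 + 48783)*(-1/106623)) + 338087 = (-80368/130815 + (24489065/502)*(-1/106623)) + 338087 = (-80368/130815 - 24489065/53524746) + 338087 = -277970882389/259327394370 + 338087 = 87674942809487801/259327394370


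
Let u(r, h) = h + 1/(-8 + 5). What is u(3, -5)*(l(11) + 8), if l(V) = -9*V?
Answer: 1456/3 ≈ 485.33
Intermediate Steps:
u(r, h) = -⅓ + h (u(r, h) = h + 1/(-3) = h - ⅓ = -⅓ + h)
u(3, -5)*(l(11) + 8) = (-⅓ - 5)*(-9*11 + 8) = -16*(-99 + 8)/3 = -16/3*(-91) = 1456/3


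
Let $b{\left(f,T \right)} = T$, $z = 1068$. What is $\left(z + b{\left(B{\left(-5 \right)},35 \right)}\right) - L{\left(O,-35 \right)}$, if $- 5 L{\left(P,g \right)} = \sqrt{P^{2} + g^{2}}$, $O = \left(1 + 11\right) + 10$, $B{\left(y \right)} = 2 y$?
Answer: $1103 + \frac{\sqrt{1709}}{5} \approx 1111.3$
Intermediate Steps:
$O = 22$ ($O = 12 + 10 = 22$)
$L{\left(P,g \right)} = - \frac{\sqrt{P^{2} + g^{2}}}{5}$
$\left(z + b{\left(B{\left(-5 \right)},35 \right)}\right) - L{\left(O,-35 \right)} = \left(1068 + 35\right) - - \frac{\sqrt{22^{2} + \left(-35\right)^{2}}}{5} = 1103 - - \frac{\sqrt{484 + 1225}}{5} = 1103 - - \frac{\sqrt{1709}}{5} = 1103 + \frac{\sqrt{1709}}{5}$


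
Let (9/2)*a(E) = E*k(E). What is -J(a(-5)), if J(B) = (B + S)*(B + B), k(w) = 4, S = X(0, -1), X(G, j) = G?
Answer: -3200/81 ≈ -39.506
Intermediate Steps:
S = 0
a(E) = 8*E/9 (a(E) = 2*(E*4)/9 = 2*(4*E)/9 = 8*E/9)
J(B) = 2*B² (J(B) = (B + 0)*(B + B) = B*(2*B) = 2*B²)
-J(a(-5)) = -2*((8/9)*(-5))² = -2*(-40/9)² = -2*1600/81 = -1*3200/81 = -3200/81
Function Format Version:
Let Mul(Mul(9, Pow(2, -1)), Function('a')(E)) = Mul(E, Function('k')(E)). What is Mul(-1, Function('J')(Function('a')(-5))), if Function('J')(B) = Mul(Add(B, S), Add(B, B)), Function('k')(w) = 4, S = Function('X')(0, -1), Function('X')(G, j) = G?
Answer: Rational(-3200, 81) ≈ -39.506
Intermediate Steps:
S = 0
Function('a')(E) = Mul(Rational(8, 9), E) (Function('a')(E) = Mul(Rational(2, 9), Mul(E, 4)) = Mul(Rational(2, 9), Mul(4, E)) = Mul(Rational(8, 9), E))
Function('J')(B) = Mul(2, Pow(B, 2)) (Function('J')(B) = Mul(Add(B, 0), Add(B, B)) = Mul(B, Mul(2, B)) = Mul(2, Pow(B, 2)))
Mul(-1, Function('J')(Function('a')(-5))) = Mul(-1, Mul(2, Pow(Mul(Rational(8, 9), -5), 2))) = Mul(-1, Mul(2, Pow(Rational(-40, 9), 2))) = Mul(-1, Mul(2, Rational(1600, 81))) = Mul(-1, Rational(3200, 81)) = Rational(-3200, 81)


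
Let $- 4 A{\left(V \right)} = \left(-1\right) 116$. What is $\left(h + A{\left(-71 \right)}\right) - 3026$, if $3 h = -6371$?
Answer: $- \frac{15362}{3} \approx -5120.7$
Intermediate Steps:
$h = - \frac{6371}{3}$ ($h = \frac{1}{3} \left(-6371\right) = - \frac{6371}{3} \approx -2123.7$)
$A{\left(V \right)} = 29$ ($A{\left(V \right)} = - \frac{\left(-1\right) 116}{4} = \left(- \frac{1}{4}\right) \left(-116\right) = 29$)
$\left(h + A{\left(-71 \right)}\right) - 3026 = \left(- \frac{6371}{3} + 29\right) - 3026 = - \frac{6284}{3} - 3026 = - \frac{15362}{3}$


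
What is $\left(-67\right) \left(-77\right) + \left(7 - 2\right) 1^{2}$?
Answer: $5164$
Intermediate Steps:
$\left(-67\right) \left(-77\right) + \left(7 - 2\right) 1^{2} = 5159 + 5 \cdot 1 = 5159 + 5 = 5164$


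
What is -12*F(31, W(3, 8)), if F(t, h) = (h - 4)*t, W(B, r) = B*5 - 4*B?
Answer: 372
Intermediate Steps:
W(B, r) = B (W(B, r) = 5*B - 4*B = B)
F(t, h) = t*(-4 + h) (F(t, h) = (-4 + h)*t = t*(-4 + h))
-12*F(31, W(3, 8)) = -372*(-4 + 3) = -372*(-1) = -12*(-31) = 372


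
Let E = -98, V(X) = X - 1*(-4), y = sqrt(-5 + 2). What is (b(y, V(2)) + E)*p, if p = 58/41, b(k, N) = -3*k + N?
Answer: -5336/41 - 174*I*sqrt(3)/41 ≈ -130.15 - 7.3507*I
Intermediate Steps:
y = I*sqrt(3) (y = sqrt(-3) = I*sqrt(3) ≈ 1.732*I)
V(X) = 4 + X (V(X) = X + 4 = 4 + X)
b(k, N) = N - 3*k
p = 58/41 (p = 58*(1/41) = 58/41 ≈ 1.4146)
(b(y, V(2)) + E)*p = (((4 + 2) - 3*I*sqrt(3)) - 98)*(58/41) = ((6 - 3*I*sqrt(3)) - 98)*(58/41) = (-92 - 3*I*sqrt(3))*(58/41) = -5336/41 - 174*I*sqrt(3)/41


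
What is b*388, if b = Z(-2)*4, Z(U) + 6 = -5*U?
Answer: 6208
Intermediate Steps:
Z(U) = -6 - 5*U
b = 16 (b = (-6 - 5*(-2))*4 = (-6 + 10)*4 = 4*4 = 16)
b*388 = 16*388 = 6208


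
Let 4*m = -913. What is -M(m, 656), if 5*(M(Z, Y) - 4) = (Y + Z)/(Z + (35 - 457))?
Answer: -50309/13005 ≈ -3.8684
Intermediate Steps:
m = -913/4 (m = (¼)*(-913) = -913/4 ≈ -228.25)
M(Z, Y) = 4 + (Y + Z)/(5*(-422 + Z)) (M(Z, Y) = 4 + ((Y + Z)/(Z + (35 - 457)))/5 = 4 + ((Y + Z)/(Z - 422))/5 = 4 + ((Y + Z)/(-422 + Z))/5 = 4 + (Y + Z)/(5*(-422 + Z)))
-M(m, 656) = -(-8440 + 656 + 21*(-913/4))/(5*(-422 - 913/4)) = -(-8440 + 656 - 19173/4)/(5*(-2601/4)) = -(-4)*(-50309)/(5*2601*4) = -1*50309/13005 = -50309/13005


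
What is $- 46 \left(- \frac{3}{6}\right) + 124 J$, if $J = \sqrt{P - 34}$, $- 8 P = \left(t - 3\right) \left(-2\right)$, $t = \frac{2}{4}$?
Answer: $23 + 31 i \sqrt{554} \approx 23.0 + 729.65 i$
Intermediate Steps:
$t = \frac{1}{2}$ ($t = 2 \cdot \frac{1}{4} = \frac{1}{2} \approx 0.5$)
$P = - \frac{5}{8}$ ($P = - \frac{\left(\frac{1}{2} - 3\right) \left(-2\right)}{8} = - \frac{\left(- \frac{5}{2}\right) \left(-2\right)}{8} = \left(- \frac{1}{8}\right) 5 = - \frac{5}{8} \approx -0.625$)
$J = \frac{i \sqrt{554}}{4}$ ($J = \sqrt{- \frac{5}{8} - 34} = \sqrt{- \frac{277}{8}} = \frac{i \sqrt{554}}{4} \approx 5.8843 i$)
$- 46 \left(- \frac{3}{6}\right) + 124 J = - 46 \left(- \frac{3}{6}\right) + 124 \frac{i \sqrt{554}}{4} = - 46 \left(\left(-3\right) \frac{1}{6}\right) + 31 i \sqrt{554} = \left(-46\right) \left(- \frac{1}{2}\right) + 31 i \sqrt{554} = 23 + 31 i \sqrt{554}$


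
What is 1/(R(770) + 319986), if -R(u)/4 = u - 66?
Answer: 1/317170 ≈ 3.1529e-6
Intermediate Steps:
R(u) = 264 - 4*u (R(u) = -4*(u - 66) = -4*(-66 + u) = 264 - 4*u)
1/(R(770) + 319986) = 1/((264 - 4*770) + 319986) = 1/((264 - 3080) + 319986) = 1/(-2816 + 319986) = 1/317170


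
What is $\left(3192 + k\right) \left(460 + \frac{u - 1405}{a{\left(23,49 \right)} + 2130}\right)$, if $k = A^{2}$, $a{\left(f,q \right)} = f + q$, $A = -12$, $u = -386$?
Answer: $\frac{562187724}{367} \approx 1.5318 \cdot 10^{6}$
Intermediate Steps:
$k = 144$ ($k = \left(-12\right)^{2} = 144$)
$\left(3192 + k\right) \left(460 + \frac{u - 1405}{a{\left(23,49 \right)} + 2130}\right) = \left(3192 + 144\right) \left(460 + \frac{-386 - 1405}{\left(23 + 49\right) + 2130}\right) = 3336 \left(460 - \frac{1791}{72 + 2130}\right) = 3336 \left(460 - \frac{1791}{2202}\right) = 3336 \left(460 - \frac{597}{734}\right) = 3336 \cdot \frac{337043}{734} = \frac{562187724}{367}$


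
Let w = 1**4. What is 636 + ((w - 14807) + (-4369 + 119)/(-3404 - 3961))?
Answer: -20871560/1473 ≈ -14169.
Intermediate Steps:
w = 1
636 + ((w - 14807) + (-4369 + 119)/(-3404 - 3961)) = 636 + ((1 - 14807) + (-4369 + 119)/(-3404 - 3961)) = 636 + (-14806 - 4250/(-7365)) = 636 + (-14806 - 4250*(-1/7365)) = 636 + (-14806 + 850/1473) = 636 - 21808388/1473 = -20871560/1473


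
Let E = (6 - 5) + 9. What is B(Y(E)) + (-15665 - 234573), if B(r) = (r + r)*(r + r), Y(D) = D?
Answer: -249838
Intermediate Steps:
E = 10 (E = 1 + 9 = 10)
B(r) = 4*r² (B(r) = (2*r)*(2*r) = 4*r²)
B(Y(E)) + (-15665 - 234573) = 4*10² + (-15665 - 234573) = 4*100 - 250238 = 400 - 250238 = -249838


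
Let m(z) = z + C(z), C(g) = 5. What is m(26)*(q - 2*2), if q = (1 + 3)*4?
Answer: 372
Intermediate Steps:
q = 16 (q = 4*4 = 16)
m(z) = 5 + z (m(z) = z + 5 = 5 + z)
m(26)*(q - 2*2) = (5 + 26)*(16 - 2*2) = 31*(16 - 4) = 31*12 = 372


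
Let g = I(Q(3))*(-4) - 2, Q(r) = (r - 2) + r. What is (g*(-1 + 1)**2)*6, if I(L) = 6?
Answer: 0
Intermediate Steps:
Q(r) = -2 + 2*r (Q(r) = (-2 + r) + r = -2 + 2*r)
g = -26 (g = 6*(-4) - 2 = -24 - 2 = -26)
(g*(-1 + 1)**2)*6 = -26*(-1 + 1)**2*6 = -26*0**2*6 = -26*0*6 = 0*6 = 0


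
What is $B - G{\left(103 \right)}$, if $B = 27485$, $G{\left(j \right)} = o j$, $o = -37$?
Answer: $31296$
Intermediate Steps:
$G{\left(j \right)} = - 37 j$
$B - G{\left(103 \right)} = 27485 - \left(-37\right) 103 = 27485 - -3811 = 27485 + 3811 = 31296$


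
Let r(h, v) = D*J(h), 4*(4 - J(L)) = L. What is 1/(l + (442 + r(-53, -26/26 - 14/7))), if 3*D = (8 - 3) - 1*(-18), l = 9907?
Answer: 4/41925 ≈ 9.5408e-5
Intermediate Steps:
D = 23/3 (D = ((8 - 3) - 1*(-18))/3 = (5 + 18)/3 = (1/3)*23 = 23/3 ≈ 7.6667)
J(L) = 4 - L/4
r(h, v) = 92/3 - 23*h/12 (r(h, v) = 23*(4 - h/4)/3 = 92/3 - 23*h/12)
1/(l + (442 + r(-53, -26/26 - 14/7))) = 1/(9907 + (442 + (92/3 - 23/12*(-53)))) = 1/(9907 + (442 + (92/3 + 1219/12))) = 1/(9907 + (442 + 529/4)) = 1/(9907 + 2297/4) = 1/(41925/4) = 4/41925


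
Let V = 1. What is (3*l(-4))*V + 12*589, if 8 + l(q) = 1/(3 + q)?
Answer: 7041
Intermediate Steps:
l(q) = -8 + 1/(3 + q)
(3*l(-4))*V + 12*589 = (3*((-23 - 8*(-4))/(3 - 4)))*1 + 12*589 = (3*((-23 + 32)/(-1)))*1 + 7068 = (3*(-1*9))*1 + 7068 = (3*(-9))*1 + 7068 = -27*1 + 7068 = -27 + 7068 = 7041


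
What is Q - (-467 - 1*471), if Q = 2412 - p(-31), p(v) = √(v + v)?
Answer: 3350 - I*√62 ≈ 3350.0 - 7.874*I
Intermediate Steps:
p(v) = √2*√v (p(v) = √(2*v) = √2*√v)
Q = 2412 - I*√62 (Q = 2412 - √2*√(-31) = 2412 - √2*I*√31 = 2412 - I*√62 ≈ 2412.0 - 7.874*I)
Q - (-467 - 1*471) = (2412 - I*√62) - (-467 - 1*471) = (2412 - I*√62) - (-467 - 471) = (2412 - I*√62) - 1*(-938) = (2412 - I*√62) + 938 = 3350 - I*√62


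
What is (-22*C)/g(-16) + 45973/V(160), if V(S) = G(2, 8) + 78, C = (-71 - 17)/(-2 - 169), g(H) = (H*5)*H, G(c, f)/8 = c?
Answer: 314449633/642960 ≈ 489.07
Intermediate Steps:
G(c, f) = 8*c
g(H) = 5*H**2 (g(H) = (5*H)*H = 5*H**2)
C = 88/171 (C = -88/(-171) = -88*(-1/171) = 88/171 ≈ 0.51462)
V(S) = 94 (V(S) = 8*2 + 78 = 16 + 78 = 94)
(-22*C)/g(-16) + 45973/V(160) = (-22*88/171)/((5*(-16)**2)) + 45973/94 = -1936/(171*(5*256)) + 45973*(1/94) = -1936/171/1280 + 45973/94 = -1936/171*1/1280 + 45973/94 = -121/13680 + 45973/94 = 314449633/642960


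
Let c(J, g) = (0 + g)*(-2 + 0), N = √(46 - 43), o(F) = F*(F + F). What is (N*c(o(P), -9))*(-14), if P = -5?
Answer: -252*√3 ≈ -436.48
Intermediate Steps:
o(F) = 2*F² (o(F) = F*(2*F) = 2*F²)
N = √3 ≈ 1.7320
c(J, g) = -2*g (c(J, g) = g*(-2) = -2*g)
(N*c(o(P), -9))*(-14) = (√3*(-2*(-9)))*(-14) = (√3*18)*(-14) = (18*√3)*(-14) = -252*√3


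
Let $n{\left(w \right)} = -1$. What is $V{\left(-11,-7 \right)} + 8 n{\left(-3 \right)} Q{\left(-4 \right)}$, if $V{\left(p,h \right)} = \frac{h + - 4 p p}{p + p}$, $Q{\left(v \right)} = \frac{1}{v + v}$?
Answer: $\frac{513}{22} \approx 23.318$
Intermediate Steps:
$Q{\left(v \right)} = \frac{1}{2 v}$
$V{\left(p,h \right)} = \frac{h - 4 p^{2}}{2 p}$
$V{\left(-11,-7 \right)} + 8 n{\left(-3 \right)} Q{\left(-4 \right)} = \left(\left(-2\right) \left(-11\right) + \frac{1}{2} \left(-7\right) \frac{1}{-11}\right) + 8 \left(- \frac{1}{2 \left(-4\right)}\right) = \left(22 + \frac{1}{2} \left(-7\right) \left(- \frac{1}{11}\right)\right) + 8 \left(- \frac{-1}{2 \cdot 4}\right) = \left(22 + \frac{7}{22}\right) + 8 \left(\left(-1\right) \left(- \frac{1}{8}\right)\right) = \frac{491}{22} + 8 \cdot \frac{1}{8} = \frac{491}{22} + 1 = \frac{513}{22}$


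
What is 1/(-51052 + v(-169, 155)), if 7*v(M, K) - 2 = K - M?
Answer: -7/357038 ≈ -1.9606e-5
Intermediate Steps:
v(M, K) = 2/7 - M/7 + K/7 (v(M, K) = 2/7 + (K - M)/7 = 2/7 + (-M/7 + K/7) = 2/7 - M/7 + K/7)
1/(-51052 + v(-169, 155)) = 1/(-51052 + (2/7 - ⅐*(-169) + (⅐)*155)) = 1/(-51052 + (2/7 + 169/7 + 155/7)) = 1/(-51052 + 326/7) = 1/(-357038/7) = -7/357038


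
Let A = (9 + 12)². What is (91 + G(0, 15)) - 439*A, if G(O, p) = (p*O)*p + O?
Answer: -193508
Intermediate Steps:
G(O, p) = O + O*p² (G(O, p) = (O*p)*p + O = O*p² + O = O + O*p²)
A = 441 (A = 21² = 441)
(91 + G(0, 15)) - 439*A = (91 + 0*(1 + 15²)) - 439*441 = (91 + 0*(1 + 225)) - 193599 = (91 + 0*226) - 193599 = (91 + 0) - 193599 = 91 - 193599 = -193508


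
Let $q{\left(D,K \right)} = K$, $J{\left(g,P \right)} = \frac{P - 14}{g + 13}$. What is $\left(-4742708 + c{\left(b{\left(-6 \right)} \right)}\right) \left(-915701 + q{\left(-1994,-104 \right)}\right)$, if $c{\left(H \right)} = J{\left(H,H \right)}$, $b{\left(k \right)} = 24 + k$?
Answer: $\frac{134645263034920}{31} \approx 4.3434 \cdot 10^{12}$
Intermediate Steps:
$J{\left(g,P \right)} = \frac{-14 + P}{13 + g}$
$c{\left(H \right)} = \frac{-14 + H}{13 + H}$
$\left(-4742708 + c{\left(b{\left(-6 \right)} \right)}\right) \left(-915701 + q{\left(-1994,-104 \right)}\right) = \left(-4742708 + \frac{-14 + \left(24 - 6\right)}{13 + \left(24 - 6\right)}\right) \left(-915701 - 104\right) = \left(-4742708 + \frac{-14 + 18}{13 + 18}\right) \left(-915805\right) = \left(-4742708 + \frac{1}{31} \cdot 4\right) \left(-915805\right) = \left(-4742708 + \frac{4}{31}\right) \left(-915805\right) = \left(- \frac{147023944}{31}\right) \left(-915805\right) = \frac{134645263034920}{31}$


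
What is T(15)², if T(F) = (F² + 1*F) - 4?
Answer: 55696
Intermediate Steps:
T(F) = -4 + F + F² (T(F) = (F² + F) - 4 = (F + F²) - 4 = -4 + F + F²)
T(15)² = (-4 + 15 + 15²)² = (-4 + 15 + 225)² = 236² = 55696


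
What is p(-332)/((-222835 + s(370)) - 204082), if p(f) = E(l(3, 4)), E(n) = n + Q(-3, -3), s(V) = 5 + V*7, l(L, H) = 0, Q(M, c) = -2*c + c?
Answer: -3/424322 ≈ -7.0701e-6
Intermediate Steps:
Q(M, c) = -c
s(V) = 5 + 7*V
E(n) = 3 + n (E(n) = n - 1*(-3) = n + 3 = 3 + n)
p(f) = 3 (p(f) = 3 + 0 = 3)
p(-332)/((-222835 + s(370)) - 204082) = 3/((-222835 + (5 + 7*370)) - 204082) = 3/((-222835 + (5 + 2590)) - 204082) = 3/((-222835 + 2595) - 204082) = 3/(-220240 - 204082) = 3/(-424322) = 3*(-1/424322) = -3/424322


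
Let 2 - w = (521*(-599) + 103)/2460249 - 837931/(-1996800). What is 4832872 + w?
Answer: 2638010797524974309/545847244800 ≈ 4.8329e+6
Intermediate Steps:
w = 931853908709/545847244800 (w = 2 - ((521*(-599) + 103)/2460249 - 837931/(-1996800)) = 2 - ((-312079 + 103)*(1/2460249) - 837931*(-1/1996800)) = 2 - (-311976*1/2460249 + 837931/1996800) = 2 - (-34664/273361 + 837931/1996800) = 2 - 1*159840580891/545847244800 = 2 - 159840580891/545847244800 = 931853908709/545847244800 ≈ 1.7072)
4832872 + w = 4832872 + 931853908709/545847244800 = 2638010797524974309/545847244800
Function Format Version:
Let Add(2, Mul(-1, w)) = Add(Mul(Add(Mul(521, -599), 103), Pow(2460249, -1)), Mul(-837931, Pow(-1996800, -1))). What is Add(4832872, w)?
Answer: Rational(2638010797524974309, 545847244800) ≈ 4.8329e+6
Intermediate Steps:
w = Rational(931853908709, 545847244800) (w = Add(2, Mul(-1, Add(Mul(Add(Mul(521, -599), 103), Pow(2460249, -1)), Mul(-837931, Pow(-1996800, -1))))) = Add(2, Mul(-1, Add(Mul(Add(-312079, 103), Rational(1, 2460249)), Mul(-837931, Rational(-1, 1996800))))) = Add(2, Mul(-1, Add(Mul(-311976, Rational(1, 2460249)), Rational(837931, 1996800)))) = Add(2, Mul(-1, Add(Rational(-34664, 273361), Rational(837931, 1996800)))) = Add(2, Mul(-1, Rational(159840580891, 545847244800))) = Add(2, Rational(-159840580891, 545847244800)) = Rational(931853908709, 545847244800) ≈ 1.7072)
Add(4832872, w) = Add(4832872, Rational(931853908709, 545847244800)) = Rational(2638010797524974309, 545847244800)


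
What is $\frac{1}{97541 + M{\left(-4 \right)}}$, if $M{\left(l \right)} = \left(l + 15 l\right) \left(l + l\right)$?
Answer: $\frac{1}{98053} \approx 1.0199 \cdot 10^{-5}$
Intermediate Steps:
$M{\left(l \right)} = 32 l^{2}$ ($M{\left(l \right)} = 16 l 2 l = 32 l^{2}$)
$\frac{1}{97541 + M{\left(-4 \right)}} = \frac{1}{97541 + 32 \left(-4\right)^{2}} = \frac{1}{97541 + 32 \cdot 16} = \frac{1}{97541 + 512} = \frac{1}{98053}$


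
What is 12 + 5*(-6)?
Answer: -18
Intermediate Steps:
12 + 5*(-6) = 12 - 30 = -18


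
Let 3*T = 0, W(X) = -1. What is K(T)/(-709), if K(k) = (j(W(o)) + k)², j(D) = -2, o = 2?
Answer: -4/709 ≈ -0.0056418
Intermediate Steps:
T = 0 (T = (⅓)*0 = 0)
K(k) = (-2 + k)²
K(T)/(-709) = (-2 + 0)²/(-709) = (-2)²*(-1/709) = 4*(-1/709) = -4/709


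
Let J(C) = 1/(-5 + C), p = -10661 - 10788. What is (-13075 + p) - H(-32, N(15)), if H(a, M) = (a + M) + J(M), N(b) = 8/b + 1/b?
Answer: -3794161/110 ≈ -34492.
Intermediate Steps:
p = -21449
N(b) = 9/b (N(b) = 8/b + 1/b = 9/b)
H(a, M) = M + a + 1/(-5 + M) (H(a, M) = (a + M) + 1/(-5 + M) = (M + a) + 1/(-5 + M) = M + a + 1/(-5 + M))
(-13075 + p) - H(-32, N(15)) = (-13075 - 21449) - (1 + (-5 + 9/15)*(9/15 - 32))/(-5 + 9/15) = -34524 - (1 + (-5 + 9*(1/15))*(9*(1/15) - 32))/(-5 + 9*(1/15)) = -34524 - (1 + (-5 + ⅗)*(⅗ - 32))/(-5 + ⅗) = -34524 - (1 - 22/5*(-157/5))/(-22/5) = -34524 - (-5)*(1 + 3454/25)/22 = -34524 - (-5)*3479/(22*25) = -34524 - 1*(-3479/110) = -34524 + 3479/110 = -3794161/110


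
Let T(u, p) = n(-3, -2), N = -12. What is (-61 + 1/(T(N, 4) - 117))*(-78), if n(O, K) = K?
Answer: 566280/119 ≈ 4758.7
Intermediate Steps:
T(u, p) = -2
(-61 + 1/(T(N, 4) - 117))*(-78) = (-61 + 1/(-2 - 117))*(-78) = (-61 + 1/(-119))*(-78) = (-61 - 1/119)*(-78) = -7260/119*(-78) = 566280/119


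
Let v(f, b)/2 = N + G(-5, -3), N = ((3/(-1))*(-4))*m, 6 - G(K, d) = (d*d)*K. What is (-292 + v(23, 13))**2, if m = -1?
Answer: 45796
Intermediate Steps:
G(K, d) = 6 - K*d**2 (G(K, d) = 6 - d*d*K = 6 - d**2*K = 6 - K*d**2)
N = -12 (N = ((3/(-1))*(-4))*(-1) = ((3*(-1))*(-4))*(-1) = -3*(-4)*(-1) = 12*(-1) = -12)
v(f, b) = 78 (v(f, b) = 2*(-12 + (6 - 1*(-5)*(-3)**2)) = 2*(-12 + (6 - 1*(-5)*9)) = 2*(-12 + (6 + 45)) = 2*(-12 + 51) = 2*39 = 78)
(-292 + v(23, 13))**2 = (-292 + 78)**2 = (-214)**2 = 45796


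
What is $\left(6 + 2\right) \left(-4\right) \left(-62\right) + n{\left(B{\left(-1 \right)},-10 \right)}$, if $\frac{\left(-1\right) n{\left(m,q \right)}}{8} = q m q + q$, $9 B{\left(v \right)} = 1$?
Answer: $\frac{17776}{9} \approx 1975.1$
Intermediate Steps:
$B{\left(v \right)} = \frac{1}{9}$ ($B{\left(v \right)} = \frac{1}{9} \cdot 1 = \frac{1}{9}$)
$n{\left(m,q \right)} = - 8 q - 8 m q^{2}$ ($n{\left(m,q \right)} = - 8 \left(q m q + q\right) = - 8 \left(m q q + q\right) = - 8 \left(m q^{2} + q\right) = - 8 \left(q + m q^{2}\right) = - 8 q - 8 m q^{2}$)
$\left(6 + 2\right) \left(-4\right) \left(-62\right) + n{\left(B{\left(-1 \right)},-10 \right)} = \left(6 + 2\right) \left(-4\right) \left(-62\right) - - 80 \left(1 + \frac{1}{9} \left(-10\right)\right) = 8 \left(-4\right) \left(-62\right) - - 80 \left(1 - \frac{10}{9}\right) = \left(-32\right) \left(-62\right) - \left(-80\right) \left(- \frac{1}{9}\right) = 1984 - \frac{80}{9} = \frac{17776}{9}$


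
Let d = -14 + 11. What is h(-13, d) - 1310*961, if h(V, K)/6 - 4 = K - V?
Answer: -1258826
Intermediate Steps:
d = -3
h(V, K) = 24 - 6*V + 6*K (h(V, K) = 24 + 6*(K - V) = 24 + (-6*V + 6*K) = 24 - 6*V + 6*K)
h(-13, d) - 1310*961 = (24 - 6*(-13) + 6*(-3)) - 1310*961 = (24 + 78 - 18) - 1258910 = 84 - 1258910 = -1258826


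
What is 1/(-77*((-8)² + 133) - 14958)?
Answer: -1/30127 ≈ -3.3193e-5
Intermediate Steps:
1/(-77*((-8)² + 133) - 14958) = 1/(-77*(64 + 133) - 14958) = 1/(-77*197 - 14958) = 1/(-15169 - 14958) = 1/(-30127) = -1/30127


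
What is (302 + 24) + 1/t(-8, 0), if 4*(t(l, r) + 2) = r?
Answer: 651/2 ≈ 325.50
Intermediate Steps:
t(l, r) = -2 + r/4
(302 + 24) + 1/t(-8, 0) = (302 + 24) + 1/(-2 + (1/4)*0) = 326 + 1/(-2 + 0) = 326 + 1/(-2) = 326 - 1/2 = 651/2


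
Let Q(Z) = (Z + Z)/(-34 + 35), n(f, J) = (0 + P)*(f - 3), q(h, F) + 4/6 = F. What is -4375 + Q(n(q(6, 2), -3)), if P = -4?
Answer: -13085/3 ≈ -4361.7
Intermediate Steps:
q(h, F) = -⅔ + F
n(f, J) = 12 - 4*f (n(f, J) = (0 - 4)*(f - 3) = -4*(-3 + f) = 12 - 4*f)
Q(Z) = 2*Z (Q(Z) = (2*Z)/1 = (2*Z)*1 = 2*Z)
-4375 + Q(n(q(6, 2), -3)) = -4375 + 2*(12 - 4*(-⅔ + 2)) = -4375 + 2*(12 - 4*4/3) = -4375 + 2*(12 - 16/3) = -4375 + 2*(20/3) = -4375 + 40/3 = -13085/3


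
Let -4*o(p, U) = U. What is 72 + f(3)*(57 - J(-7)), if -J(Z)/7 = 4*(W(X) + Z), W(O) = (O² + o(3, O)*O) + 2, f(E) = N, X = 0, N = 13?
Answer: -1007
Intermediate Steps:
o(p, U) = -U/4
f(E) = 13
W(O) = 2 + 3*O²/4 (W(O) = (O² + (-O/4)*O) + 2 = (O² - O²/4) + 2 = 3*O²/4 + 2 = 2 + 3*O²/4)
J(Z) = -56 - 28*Z (J(Z) = -28*((2 + (¾)*0²) + Z) = -28*((2 + (¾)*0) + Z) = -28*((2 + 0) + Z) = -28*(2 + Z) = -7*(8 + 4*Z) = -56 - 28*Z)
72 + f(3)*(57 - J(-7)) = 72 + 13*(57 - (-56 - 28*(-7))) = 72 + 13*(57 - (-56 + 196)) = 72 + 13*(57 - 1*140) = 72 + 13*(57 - 140) = 72 + 13*(-83) = 72 - 1079 = -1007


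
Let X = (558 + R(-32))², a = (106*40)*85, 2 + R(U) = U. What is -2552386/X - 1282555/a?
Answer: -15900484201/1236964880 ≈ -12.854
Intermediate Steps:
R(U) = -2 + U
a = 360400 (a = 4240*85 = 360400)
X = 274576 (X = (558 + (-2 - 32))² = (558 - 34)² = 524² = 274576)
-2552386/X - 1282555/a = -2552386/274576 - 1282555/360400 = -2552386*1/274576 - 1282555*1/360400 = -1276193/137288 - 256511/72080 = -15900484201/1236964880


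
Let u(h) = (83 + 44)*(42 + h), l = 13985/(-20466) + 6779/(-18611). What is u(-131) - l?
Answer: -4304831468129/380892726 ≈ -11302.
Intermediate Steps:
l = -399013849/380892726 (l = 13985*(-1/20466) + 6779*(-1/18611) = -13985/20466 - 6779/18611 = -399013849/380892726 ≈ -1.0476)
u(h) = 5334 + 127*h (u(h) = 127*(42 + h) = 5334 + 127*h)
u(-131) - l = (5334 + 127*(-131)) - 1*(-399013849/380892726) = (5334 - 16637) + 399013849/380892726 = -11303 + 399013849/380892726 = -4304831468129/380892726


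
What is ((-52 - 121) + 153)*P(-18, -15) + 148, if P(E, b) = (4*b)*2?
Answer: 2548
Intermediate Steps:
P(E, b) = 8*b
((-52 - 121) + 153)*P(-18, -15) + 148 = ((-52 - 121) + 153)*(8*(-15)) + 148 = (-173 + 153)*(-120) + 148 = -20*(-120) + 148 = 2400 + 148 = 2548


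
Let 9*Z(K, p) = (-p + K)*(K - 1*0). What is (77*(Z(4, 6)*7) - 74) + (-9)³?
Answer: -11539/9 ≈ -1282.1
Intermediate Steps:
Z(K, p) = K*(K - p)/9 (Z(K, p) = ((-p + K)*(K - 1*0))/9 = ((K - p)*(K + 0))/9 = ((K - p)*K)/9 = (K*(K - p))/9 = K*(K - p)/9)
(77*(Z(4, 6)*7) - 74) + (-9)³ = (77*(((⅑)*4*(4 - 1*6))*7) - 74) + (-9)³ = (77*(((⅑)*4*(4 - 6))*7) - 74) - 729 = (77*(((⅑)*4*(-2))*7) - 74) - 729 = (77*(-8/9*7) - 74) - 729 = (77*(-56/9) - 74) - 729 = (-4312/9 - 74) - 729 = -4978/9 - 729 = -11539/9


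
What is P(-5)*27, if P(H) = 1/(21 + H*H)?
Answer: 27/46 ≈ 0.58696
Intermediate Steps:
P(H) = 1/(21 + H²)
P(-5)*27 = 27/(21 + (-5)²) = 27/(21 + 25) = 27/46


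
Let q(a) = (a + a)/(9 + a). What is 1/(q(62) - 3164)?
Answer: -71/224520 ≈ -0.00031623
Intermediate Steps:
q(a) = 2*a/(9 + a) (q(a) = (2*a)/(9 + a) = 2*a/(9 + a))
1/(q(62) - 3164) = 1/(2*62/(9 + 62) - 3164) = 1/(2*62/71 - 3164) = 1/(2*62*(1/71) - 3164) = 1/(124/71 - 3164) = 1/(-224520/71) = -71/224520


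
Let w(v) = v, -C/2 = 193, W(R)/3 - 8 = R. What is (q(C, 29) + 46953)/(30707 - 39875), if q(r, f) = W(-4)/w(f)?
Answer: -453883/88624 ≈ -5.1214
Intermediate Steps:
W(R) = 24 + 3*R
C = -386 (C = -2*193 = -386)
q(r, f) = 12/f (q(r, f) = (24 + 3*(-4))/f = (24 - 12)/f = 12/f)
(q(C, 29) + 46953)/(30707 - 39875) = (12/29 + 46953)/(30707 - 39875) = (12*(1/29) + 46953)/(-9168) = (12/29 + 46953)*(-1/9168) = (1361649/29)*(-1/9168) = -453883/88624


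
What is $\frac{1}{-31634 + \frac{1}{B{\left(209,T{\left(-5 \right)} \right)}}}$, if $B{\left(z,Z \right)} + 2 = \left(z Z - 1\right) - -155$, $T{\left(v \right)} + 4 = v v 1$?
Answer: $- \frac{4541}{143649993} \approx -3.1612 \cdot 10^{-5}$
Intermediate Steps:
$T{\left(v \right)} = -4 + v^{2}$ ($T{\left(v \right)} = -4 + v v 1 = -4 + v^{2} \cdot 1 = -4 + v^{2}$)
$B{\left(z,Z \right)} = 152 + Z z$ ($B{\left(z,Z \right)} = -2 + \left(\left(z Z - 1\right) - -155\right) = -2 + \left(\left(Z z - 1\right) + 155\right) = -2 + \left(\left(-1 + Z z\right) + 155\right) = -2 + \left(154 + Z z\right) = 152 + Z z$)
$\frac{1}{-31634 + \frac{1}{B{\left(209,T{\left(-5 \right)} \right)}}} = \frac{1}{-31634 + \frac{1}{152 + \left(-4 + \left(-5\right)^{2}\right) 209}} = \frac{1}{-31634 + \frac{1}{152 + \left(-4 + 25\right) 209}} = \frac{1}{-31634 + \frac{1}{152 + 21 \cdot 209}} = \frac{1}{-31634 + \frac{1}{152 + 4389}} = \frac{1}{-31634 + \frac{1}{4541}} = \frac{1}{- \frac{143649993}{4541}} = - \frac{4541}{143649993}$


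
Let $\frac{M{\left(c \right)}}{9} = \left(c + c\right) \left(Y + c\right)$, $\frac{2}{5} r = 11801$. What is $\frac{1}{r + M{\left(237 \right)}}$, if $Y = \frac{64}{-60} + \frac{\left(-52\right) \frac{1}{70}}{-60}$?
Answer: $\frac{350}{362616421} \approx 9.6521 \cdot 10^{-7}$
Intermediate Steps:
$r = \frac{59005}{2}$ ($r = \frac{5}{2} \cdot 11801 = \frac{59005}{2} \approx 29503.0$)
$Y = - \frac{369}{350}$ ($Y = 64 \left(- \frac{1}{60}\right) + \left(-52\right) \frac{1}{70} \left(- \frac{1}{60}\right) = - \frac{16}{15} - - \frac{13}{1050} = - \frac{16}{15} + \frac{13}{1050} = - \frac{369}{350} \approx -1.0543$)
$M{\left(c \right)} = 18 c \left(- \frac{369}{350} + c\right)$ ($M{\left(c \right)} = 9 \left(c + c\right) \left(- \frac{369}{350} + c\right) = 9 \cdot 2 c \left(- \frac{369}{350} + c\right) = 18 c \left(- \frac{369}{350} + c\right)$)
$\frac{1}{r + M{\left(237 \right)}} = \frac{1}{\frac{59005}{2} + \frac{9}{175} \cdot 237 \left(-369 + 350 \cdot 237\right)} = \frac{1}{\frac{59005}{2} + \frac{9}{175} \cdot 237 \left(-369 + 82950\right)} = \frac{1}{\frac{59005}{2} + \frac{9}{175} \cdot 237 \cdot 82581} = \frac{1}{\frac{59005}{2} + \frac{176145273}{175}} = \frac{1}{\frac{362616421}{350}} = \frac{350}{362616421}$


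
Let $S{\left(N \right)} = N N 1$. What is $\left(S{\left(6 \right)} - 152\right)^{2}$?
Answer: $13456$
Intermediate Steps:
$S{\left(N \right)} = N^{2}$ ($S{\left(N \right)} = N^{2} \cdot 1 = N^{2}$)
$\left(S{\left(6 \right)} - 152\right)^{2} = \left(6^{2} - 152\right)^{2} = \left(36 - 152\right)^{2} = \left(-116\right)^{2} = 13456$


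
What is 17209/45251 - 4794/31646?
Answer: 163831360/716006573 ≈ 0.22881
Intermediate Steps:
17209/45251 - 4794/31646 = 17209*(1/45251) - 4794*1/31646 = 17209/45251 - 2397/15823 = 163831360/716006573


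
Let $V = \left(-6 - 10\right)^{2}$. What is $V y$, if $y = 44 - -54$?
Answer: $25088$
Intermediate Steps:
$y = 98$ ($y = 44 + 54 = 98$)
$V = 256$ ($V = \left(-16\right)^{2} = 256$)
$V y = 256 \cdot 98 = 25088$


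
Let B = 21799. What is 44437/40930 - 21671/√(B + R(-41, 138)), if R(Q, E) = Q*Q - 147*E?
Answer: 44437/40930 - 21671*√3194/3194 ≈ -382.37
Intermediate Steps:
R(Q, E) = Q² - 147*E
44437/40930 - 21671/√(B + R(-41, 138)) = 44437/40930 - 21671/√(21799 + ((-41)² - 147*138)) = 44437*(1/40930) - 21671/√(21799 + (1681 - 20286)) = 44437/40930 - 21671/√(21799 - 18605) = 44437/40930 - 21671*√3194/3194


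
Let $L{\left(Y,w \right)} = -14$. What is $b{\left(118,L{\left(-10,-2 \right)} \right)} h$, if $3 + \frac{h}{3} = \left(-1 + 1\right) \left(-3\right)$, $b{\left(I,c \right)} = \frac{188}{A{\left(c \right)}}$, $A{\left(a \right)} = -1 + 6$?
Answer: $- \frac{1692}{5} \approx -338.4$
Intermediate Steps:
$A{\left(a \right)} = 5$
$b{\left(I,c \right)} = \frac{188}{5}$
$h = -9$ ($h = -9 + 3 \left(-1 + 1\right) \left(-3\right) = -9 + 3 \cdot 0 \left(-3\right) = -9 + 3 \cdot 0 = -9 + 0 = -9$)
$b{\left(118,L{\left(-10,-2 \right)} \right)} h = \frac{188}{5} \left(-9\right) = - \frac{1692}{5}$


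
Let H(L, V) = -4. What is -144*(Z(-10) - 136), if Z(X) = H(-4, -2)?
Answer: 20160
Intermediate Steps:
Z(X) = -4
-144*(Z(-10) - 136) = -144*(-4 - 136) = -144*(-140) = 20160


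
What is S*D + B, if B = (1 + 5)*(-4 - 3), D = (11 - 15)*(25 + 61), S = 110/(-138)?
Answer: 16022/69 ≈ 232.20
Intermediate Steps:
S = -55/69 (S = 110*(-1/138) = -55/69 ≈ -0.79710)
D = -344 (D = -4*86 = -344)
B = -42 (B = 6*(-7) = -42)
S*D + B = -55/69*(-344) - 42 = 18920/69 - 42 = 16022/69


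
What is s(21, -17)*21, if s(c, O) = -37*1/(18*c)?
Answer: -37/18 ≈ -2.0556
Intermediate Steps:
s(c, O) = -37/(18*c) (s(c, O) = -37*1/(18*c) = -37/(18*c))
s(21, -17)*21 = -37/18/21*21 = -37/18*1/21*21 = -37/378*21 = -37/18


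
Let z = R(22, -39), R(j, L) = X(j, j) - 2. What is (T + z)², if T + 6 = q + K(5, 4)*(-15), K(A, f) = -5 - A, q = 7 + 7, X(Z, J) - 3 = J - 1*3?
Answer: 31684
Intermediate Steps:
X(Z, J) = J (X(Z, J) = 3 + (J - 1*3) = 3 + (J - 3) = 3 + (-3 + J) = J)
q = 14
R(j, L) = -2 + j (R(j, L) = j - 2 = -2 + j)
T = 158 (T = -6 + (14 + (-5 - 1*5)*(-15)) = -6 + (14 + (-5 - 5)*(-15)) = -6 + (14 - 10*(-15)) = -6 + (14 + 150) = -6 + 164 = 158)
z = 20 (z = -2 + 22 = 20)
(T + z)² = (158 + 20)² = 178² = 31684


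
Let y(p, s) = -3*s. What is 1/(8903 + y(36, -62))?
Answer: 1/9089 ≈ 0.00011002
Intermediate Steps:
1/(8903 + y(36, -62)) = 1/(8903 - 3*(-62)) = 1/(8903 + 186) = 1/9089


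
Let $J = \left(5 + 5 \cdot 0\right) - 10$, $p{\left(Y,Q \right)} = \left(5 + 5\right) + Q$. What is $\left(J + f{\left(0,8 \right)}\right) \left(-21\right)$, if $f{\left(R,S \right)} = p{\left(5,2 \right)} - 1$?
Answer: $-126$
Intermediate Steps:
$p{\left(Y,Q \right)} = 10 + Q$
$f{\left(R,S \right)} = 11$ ($f{\left(R,S \right)} = \left(10 + 2\right) - 1 = 12 - 1 = 11$)
$J = -5$ ($J = \left(5 + 0\right) - 10 = 5 - 10 = -5$)
$\left(J + f{\left(0,8 \right)}\right) \left(-21\right) = \left(-5 + 11\right) \left(-21\right) = 6 \left(-21\right) = -126$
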